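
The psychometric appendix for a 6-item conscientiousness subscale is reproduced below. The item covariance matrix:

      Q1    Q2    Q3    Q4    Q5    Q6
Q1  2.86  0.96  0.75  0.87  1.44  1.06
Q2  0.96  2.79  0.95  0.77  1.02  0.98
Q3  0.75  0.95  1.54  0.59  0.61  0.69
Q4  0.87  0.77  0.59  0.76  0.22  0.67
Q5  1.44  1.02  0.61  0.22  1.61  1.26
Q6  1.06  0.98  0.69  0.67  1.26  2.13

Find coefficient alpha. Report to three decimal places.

Σσ²ᵢ = 2.86 + 2.79 + 1.54 + 0.76 + 1.61 + 2.13 = 11.69
Sum of the distinct covariances = 12.84
σ²_T = 11.69 + 2 × 12.84 = 37.37
α = (k/(k−1))·(1 − Σσ²ᵢ/σ²_T) = (6/5)·(1 − 11.69/37.37) = 0.825

coefficient alpha = 0.825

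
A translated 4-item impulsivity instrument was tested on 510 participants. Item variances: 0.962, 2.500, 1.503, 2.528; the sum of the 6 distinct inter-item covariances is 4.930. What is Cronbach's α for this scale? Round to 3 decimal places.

Cronbach's α = 0.758

sum of item variances = 0.962 + 2.500 + 1.503 + 2.528 = 7.493
Sum of distinct covariances = 4.930
σ²_total = sum of item variances + 2·Σcov = 7.493 + 2 × 4.930 = 17.353
α = (4/3)·(1 − 7.493/17.353) = 0.758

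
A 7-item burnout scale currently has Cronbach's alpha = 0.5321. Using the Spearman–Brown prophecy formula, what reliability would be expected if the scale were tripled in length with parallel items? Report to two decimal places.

Length factor m = 3
α' = m·α / (1 + (m−1)·α)
   = 3 × 0.5321 / (1 + (3 − 1) × 0.5321)
   = 1.5963 / 2.0642 = 0.77

predicted reliability = 0.77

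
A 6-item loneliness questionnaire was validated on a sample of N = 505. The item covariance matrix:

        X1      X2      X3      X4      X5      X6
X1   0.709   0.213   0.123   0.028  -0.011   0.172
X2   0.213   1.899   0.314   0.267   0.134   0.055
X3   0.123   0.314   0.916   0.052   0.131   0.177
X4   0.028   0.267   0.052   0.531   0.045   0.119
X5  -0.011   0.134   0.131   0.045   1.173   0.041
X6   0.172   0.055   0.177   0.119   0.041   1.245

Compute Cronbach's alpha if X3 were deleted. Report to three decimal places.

Cronbach's alpha = 0.346

Remaining items: X1, X2, X4, X5, X6 (k = 5).
Σσᵢ² = 0.709 + 1.899 + 0.531 + 1.173 + 1.245 = 5.557
σ²_total = 5.557 + 2 × 1.063 = 7.683
α (item deleted) = (5/4)·(1 − 5.557/7.683) = 0.346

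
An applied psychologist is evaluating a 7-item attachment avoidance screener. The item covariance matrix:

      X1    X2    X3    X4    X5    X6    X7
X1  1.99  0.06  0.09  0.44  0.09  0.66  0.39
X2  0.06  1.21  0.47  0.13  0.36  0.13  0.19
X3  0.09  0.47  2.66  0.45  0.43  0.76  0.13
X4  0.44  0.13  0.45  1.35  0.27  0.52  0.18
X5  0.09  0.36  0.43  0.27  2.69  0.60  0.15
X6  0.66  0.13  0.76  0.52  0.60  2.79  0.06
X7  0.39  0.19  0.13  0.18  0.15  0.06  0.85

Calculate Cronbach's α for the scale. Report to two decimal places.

ΣVar(i) = 1.99 + 1.21 + 2.66 + 1.35 + 2.69 + 2.79 + 0.85 = 13.54
Sum of off-diagonal covariances = 6.56
Var(T) = 13.54 + 2 × 6.56 = 26.66
α = (k/(k−1))·(1 − ΣVar(i)/Var(T)) = (7/6)·(1 − 13.54/26.66) = 0.57

α = 0.57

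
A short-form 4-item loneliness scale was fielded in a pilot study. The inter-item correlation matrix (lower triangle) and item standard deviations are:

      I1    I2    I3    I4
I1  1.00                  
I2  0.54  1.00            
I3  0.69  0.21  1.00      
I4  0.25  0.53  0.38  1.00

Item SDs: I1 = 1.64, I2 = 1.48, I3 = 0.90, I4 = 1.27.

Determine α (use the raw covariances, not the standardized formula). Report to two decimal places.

Σσ²ᵢ = 1.64² + 1.48² + 0.90² + 1.27² = 7.3029
Covariances σ_ij = r_ij · s_i · s_j:
  σ(I1,I2) = 0.54 × 1.64 × 1.48 = 1.3107
  σ(I1,I3) = 0.69 × 1.64 × 0.90 = 1.0184
  σ(I1,I4) = 0.25 × 1.64 × 1.27 = 0.5207
  σ(I2,I3) = 0.21 × 1.48 × 0.90 = 0.2797
  σ(I2,I4) = 0.53 × 1.48 × 1.27 = 0.9962
  σ(I3,I4) = 0.38 × 0.90 × 1.27 = 0.4343
σ²_T = Σσ²ᵢ + 2·Σσ_ij = 7.3029 + 2 × 4.5600 = 16.4229
α = (4/3)·(1 − 7.3029/16.4229) = 0.74

α = 0.74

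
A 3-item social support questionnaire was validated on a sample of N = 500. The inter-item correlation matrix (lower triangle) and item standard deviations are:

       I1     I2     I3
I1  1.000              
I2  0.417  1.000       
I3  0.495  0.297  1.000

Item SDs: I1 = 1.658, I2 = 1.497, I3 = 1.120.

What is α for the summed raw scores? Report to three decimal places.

Σσ²ᵢ = 1.658² + 1.497² + 1.120² = 6.2444
Covariances σ_ij = r_ij · s_i · s_j:
  σ(I1,I2) = 0.417 × 1.658 × 1.497 = 1.0350
  σ(I1,I3) = 0.495 × 1.658 × 1.120 = 0.9192
  σ(I2,I3) = 0.297 × 1.497 × 1.120 = 0.4980
σ²_T = Σσ²ᵢ + 2·Σσ_ij = 6.2444 + 2 × 2.4522 = 11.1488
α = (3/2)·(1 − 6.2444/11.1488) = 0.660

α = 0.660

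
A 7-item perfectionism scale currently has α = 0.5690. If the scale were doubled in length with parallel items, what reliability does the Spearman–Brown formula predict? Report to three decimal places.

predicted reliability = 0.725

Length factor m = 2
α' = m·α / (1 + (m−1)·α)
   = 2 × 0.5690 / (1 + (2 − 1) × 0.5690)
   = 1.1380 / 1.5690 = 0.725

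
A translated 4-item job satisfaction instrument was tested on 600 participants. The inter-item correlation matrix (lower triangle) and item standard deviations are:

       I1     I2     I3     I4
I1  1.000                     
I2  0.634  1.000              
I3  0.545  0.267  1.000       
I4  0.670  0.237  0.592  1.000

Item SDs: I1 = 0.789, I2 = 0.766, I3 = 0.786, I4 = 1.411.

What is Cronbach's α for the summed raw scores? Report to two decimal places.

Σσ²ᵢ = 0.789² + 0.766² + 0.786² + 1.411² = 3.8180
Covariances σ_ij = r_ij · s_i · s_j:
  σ(I1,I2) = 0.634 × 0.789 × 0.766 = 0.3832
  σ(I1,I3) = 0.545 × 0.789 × 0.786 = 0.3380
  σ(I1,I4) = 0.670 × 0.789 × 1.411 = 0.7459
  σ(I2,I3) = 0.267 × 0.766 × 0.786 = 0.1608
  σ(I2,I4) = 0.237 × 0.766 × 1.411 = 0.2562
  σ(I3,I4) = 0.592 × 0.786 × 1.411 = 0.6566
σ²_T = Σσ²ᵢ + 2·Σσ_ij = 3.8180 + 2 × 2.5407 = 8.8994
α = (4/3)·(1 − 3.8180/8.8994) = 0.76

Cronbach's α = 0.76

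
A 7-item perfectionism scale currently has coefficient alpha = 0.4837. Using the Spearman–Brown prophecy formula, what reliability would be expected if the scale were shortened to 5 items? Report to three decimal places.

predicted reliability = 0.401

Length factor m = 5/7 = 0.7143
α' = m·α / (1 − (1−m)·α)
   = 5/7 × 0.4837 / (1 − (1 − 5/7) × 0.4837)
   = 0.3455 / 0.8618 = 0.401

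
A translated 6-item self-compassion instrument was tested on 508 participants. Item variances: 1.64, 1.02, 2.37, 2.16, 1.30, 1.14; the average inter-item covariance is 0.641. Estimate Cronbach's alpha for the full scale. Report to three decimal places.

Cronbach's alpha = 0.800

Σσᵢ² = 1.64 + 1.02 + 2.37 + 2.16 + 1.30 + 1.14 = 9.63
Sum of the 15 distinct covariances = 15 × 0.641 = 9.615
σ²_T = Σσᵢ² + 2·Σcov = 9.63 + 2 × 9.615 = 28.860
α = (6/5)·(1 − 9.63/28.860) = 0.800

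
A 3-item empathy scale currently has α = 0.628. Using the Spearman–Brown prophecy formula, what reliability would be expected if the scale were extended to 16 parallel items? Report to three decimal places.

predicted reliability = 0.900

Length factor m = 16/3 = 5.3333
α' = m·α / (1 + (m−1)·α)
   = 16/3 × 0.628 / (1 + (16/3 − 1) × 0.628)
   = 3.3493 / 3.7213 = 0.900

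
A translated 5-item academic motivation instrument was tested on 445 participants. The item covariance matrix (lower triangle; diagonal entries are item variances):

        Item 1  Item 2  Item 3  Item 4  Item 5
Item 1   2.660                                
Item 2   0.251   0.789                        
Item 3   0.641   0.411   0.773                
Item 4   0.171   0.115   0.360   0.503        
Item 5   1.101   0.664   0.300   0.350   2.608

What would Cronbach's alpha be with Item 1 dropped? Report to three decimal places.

Remaining items: Item 2, Item 3, Item 4, Item 5 (k = 4).
Σσᵢ² = 0.789 + 0.773 + 0.503 + 2.608 = 4.673
σ²_total = 4.673 + 2 × 2.200 = 9.073
α (item deleted) = (4/3)·(1 − 4.673/9.073) = 0.647

Cronbach's alpha = 0.647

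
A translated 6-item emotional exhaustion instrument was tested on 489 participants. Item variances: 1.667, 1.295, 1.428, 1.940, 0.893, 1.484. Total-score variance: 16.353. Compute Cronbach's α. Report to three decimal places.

Cronbach's α = 0.561

Σσ²ᵢ = 1.667 + 1.295 + 1.428 + 1.940 + 0.893 + 1.484 = 8.707
α = (k/(k−1))·(1 − Σσ²ᵢ/Var(T)) = (6/5)·(1 − 8.707/16.353) = 0.561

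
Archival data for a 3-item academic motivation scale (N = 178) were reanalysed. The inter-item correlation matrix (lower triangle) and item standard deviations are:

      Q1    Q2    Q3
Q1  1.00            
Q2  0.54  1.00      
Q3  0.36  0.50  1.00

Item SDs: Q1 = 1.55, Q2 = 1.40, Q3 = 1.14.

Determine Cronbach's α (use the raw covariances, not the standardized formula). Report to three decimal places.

α = 0.719

Σσ²ᵢ = 1.55² + 1.40² + 1.14² = 5.6621
Covariances σ_ij = r_ij · s_i · s_j:
  σ(Q1,Q2) = 0.54 × 1.55 × 1.40 = 1.1718
  σ(Q1,Q3) = 0.36 × 1.55 × 1.14 = 0.6361
  σ(Q2,Q3) = 0.50 × 1.40 × 1.14 = 0.7980
σ²_T = Σσ²ᵢ + 2·Σσ_ij = 5.6621 + 2 × 2.6059 = 10.8739
α = (3/2)·(1 − 5.6621/10.8739) = 0.719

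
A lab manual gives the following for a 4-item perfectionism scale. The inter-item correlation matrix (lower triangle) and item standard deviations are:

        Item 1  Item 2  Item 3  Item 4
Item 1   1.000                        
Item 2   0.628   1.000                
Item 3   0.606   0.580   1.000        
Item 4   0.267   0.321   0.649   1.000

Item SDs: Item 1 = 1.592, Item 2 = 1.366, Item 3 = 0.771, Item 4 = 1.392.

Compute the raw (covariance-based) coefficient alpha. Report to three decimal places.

Σσ²ᵢ = 1.592² + 1.366² + 0.771² + 1.392² = 6.9325
Covariances σ_ij = r_ij · s_i · s_j:
  σ(Item 1,Item 2) = 0.628 × 1.592 × 1.366 = 1.3657
  σ(Item 1,Item 3) = 0.606 × 1.592 × 0.771 = 0.7438
  σ(Item 1,Item 4) = 0.267 × 1.592 × 1.392 = 0.5917
  σ(Item 2,Item 3) = 0.580 × 1.366 × 0.771 = 0.6108
  σ(Item 2,Item 4) = 0.321 × 1.366 × 1.392 = 0.6104
  σ(Item 3,Item 4) = 0.649 × 0.771 × 1.392 = 0.6965
σ²_T = Σσ²ᵢ + 2·Σσ_ij = 6.9325 + 2 × 4.6189 = 16.1703
α = (4/3)·(1 − 6.9325/16.1703) = 0.762

α = 0.762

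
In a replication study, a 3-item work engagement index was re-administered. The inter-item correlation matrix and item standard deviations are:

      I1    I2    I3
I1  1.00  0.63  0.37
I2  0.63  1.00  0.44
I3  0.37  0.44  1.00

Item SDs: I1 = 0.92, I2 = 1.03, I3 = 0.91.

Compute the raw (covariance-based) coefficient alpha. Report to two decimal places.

Σσ²ᵢ = 0.92² + 1.03² + 0.91² = 2.7354
Covariances σ_ij = r_ij · s_i · s_j:
  σ(I1,I2) = 0.63 × 0.92 × 1.03 = 0.5970
  σ(I1,I3) = 0.37 × 0.92 × 0.91 = 0.3098
  σ(I2,I3) = 0.44 × 1.03 × 0.91 = 0.4124
σ²_T = Σσ²ᵢ + 2·Σσ_ij = 2.7354 + 2 × 1.3192 = 5.3738
α = (3/2)·(1 − 2.7354/5.3738) = 0.74

α = 0.74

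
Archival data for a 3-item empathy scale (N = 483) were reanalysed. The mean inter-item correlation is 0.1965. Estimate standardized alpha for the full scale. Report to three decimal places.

Standardized α = k·r̄ / (1 + (k−1)·r̄) = 3 × 0.1965 / (1 + 2 × 0.1965)
  = 0.5895 / 1.3930 = 0.423

standardized alpha = 0.423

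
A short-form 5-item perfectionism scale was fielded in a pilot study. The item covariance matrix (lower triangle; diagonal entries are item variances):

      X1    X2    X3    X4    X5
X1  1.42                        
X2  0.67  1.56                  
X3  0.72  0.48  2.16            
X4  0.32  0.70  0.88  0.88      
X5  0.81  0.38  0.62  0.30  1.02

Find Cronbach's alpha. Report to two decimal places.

Σσ²ᵢ = 1.42 + 1.56 + 2.16 + 0.88 + 1.02 = 7.04
Sum of off-diagonal covariances = 5.88
total variance = 7.04 + 2 × 5.88 = 18.80
α = (k/(k−1))·(1 − Σσ²ᵢ/total variance) = (5/4)·(1 − 7.04/18.80) = 0.78

α = 0.78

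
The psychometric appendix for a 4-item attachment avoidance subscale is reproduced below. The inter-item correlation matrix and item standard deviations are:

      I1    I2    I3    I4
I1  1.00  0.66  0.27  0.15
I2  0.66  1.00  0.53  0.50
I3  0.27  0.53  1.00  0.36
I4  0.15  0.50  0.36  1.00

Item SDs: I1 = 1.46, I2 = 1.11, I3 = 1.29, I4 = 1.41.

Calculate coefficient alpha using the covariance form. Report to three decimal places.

α = 0.717

Σσ²ᵢ = 1.46² + 1.11² + 1.29² + 1.41² = 7.0159
Covariances σ_ij = r_ij · s_i · s_j:
  σ(I1,I2) = 0.66 × 1.46 × 1.11 = 1.0696
  σ(I1,I3) = 0.27 × 1.46 × 1.29 = 0.5085
  σ(I1,I4) = 0.15 × 1.46 × 1.41 = 0.3088
  σ(I2,I3) = 0.53 × 1.11 × 1.29 = 0.7589
  σ(I2,I4) = 0.50 × 1.11 × 1.41 = 0.7826
  σ(I3,I4) = 0.36 × 1.29 × 1.41 = 0.6548
σ²_T = Σσ²ᵢ + 2·Σσ_ij = 7.0159 + 2 × 4.0832 = 15.1823
α = (4/3)·(1 − 7.0159/15.1823) = 0.717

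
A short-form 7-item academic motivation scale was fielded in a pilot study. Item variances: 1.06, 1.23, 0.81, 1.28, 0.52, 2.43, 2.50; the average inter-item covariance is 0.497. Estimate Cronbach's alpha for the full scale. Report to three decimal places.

sum of item variances = 1.06 + 1.23 + 0.81 + 1.28 + 0.52 + 2.43 + 2.50 = 9.83
Sum of the 21 distinct covariances = 21 × 0.497 = 10.437
σ²_total = sum of item variances + 2·Σcov = 9.83 + 2 × 10.437 = 30.704
α = (7/6)·(1 − 9.83/30.704) = 0.793

Cronbach's alpha = 0.793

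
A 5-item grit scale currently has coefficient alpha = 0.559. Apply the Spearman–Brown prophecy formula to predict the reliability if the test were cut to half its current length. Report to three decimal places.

predicted reliability = 0.388

Length factor m = 1/2
α' = m·α / (1 − (1−m)·α)
   = 1/2 × 0.559 / (1 − (1 − 1/2) × 0.559)
   = 0.2795 / 0.7205 = 0.388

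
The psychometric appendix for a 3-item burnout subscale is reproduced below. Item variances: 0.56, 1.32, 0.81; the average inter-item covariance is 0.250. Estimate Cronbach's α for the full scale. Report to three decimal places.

Σσ²ᵢ = 0.56 + 1.32 + 0.81 = 2.69
Sum of the 3 distinct covariances = 3 × 0.250 = 0.750
σ²_T = Σσ²ᵢ + 2·Σcov = 2.69 + 2 × 0.750 = 4.190
α = (3/2)·(1 − 2.69/4.190) = 0.537

α = 0.537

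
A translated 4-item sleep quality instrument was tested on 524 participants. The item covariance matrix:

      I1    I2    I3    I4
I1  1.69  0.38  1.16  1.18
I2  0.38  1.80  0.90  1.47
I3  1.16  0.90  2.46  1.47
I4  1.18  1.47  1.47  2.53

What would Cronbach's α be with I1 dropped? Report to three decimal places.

α = 0.796

Remaining items: I2, I3, I4 (k = 3).
Σσ²ᵢ = 1.80 + 2.46 + 2.53 = 6.79
total variance = 6.79 + 2 × 3.84 = 14.47
α (item deleted) = (3/2)·(1 − 6.79/14.47) = 0.796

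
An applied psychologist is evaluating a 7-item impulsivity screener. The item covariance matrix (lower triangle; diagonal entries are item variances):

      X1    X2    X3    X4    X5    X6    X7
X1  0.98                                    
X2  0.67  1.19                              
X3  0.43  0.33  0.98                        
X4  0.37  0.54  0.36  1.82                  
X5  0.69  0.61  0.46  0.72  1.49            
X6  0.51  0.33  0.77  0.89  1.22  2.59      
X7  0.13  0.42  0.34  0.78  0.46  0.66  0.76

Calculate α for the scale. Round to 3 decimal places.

α = 0.822

ΣVar(i) = 0.98 + 1.19 + 0.98 + 1.82 + 1.49 + 2.59 + 0.76 = 9.81
Sum of off-diagonal covariances = 11.69
total variance = 9.81 + 2 × 11.69 = 33.19
α = (k/(k−1))·(1 − ΣVar(i)/total variance) = (7/6)·(1 − 9.81/33.19) = 0.822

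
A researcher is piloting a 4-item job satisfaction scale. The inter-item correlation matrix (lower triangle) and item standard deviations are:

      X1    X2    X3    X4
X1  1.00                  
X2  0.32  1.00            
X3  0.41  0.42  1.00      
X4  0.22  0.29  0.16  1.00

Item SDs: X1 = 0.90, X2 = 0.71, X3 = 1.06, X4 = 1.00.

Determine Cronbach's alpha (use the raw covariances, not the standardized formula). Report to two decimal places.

Σσ²ᵢ = 0.90² + 0.71² + 1.06² + 1.00² = 3.4377
Covariances σ_ij = r_ij · s_i · s_j:
  σ(X1,X2) = 0.32 × 0.90 × 0.71 = 0.2045
  σ(X1,X3) = 0.41 × 0.90 × 1.06 = 0.3911
  σ(X1,X4) = 0.22 × 0.90 × 1.00 = 0.1980
  σ(X2,X3) = 0.42 × 0.71 × 1.06 = 0.3161
  σ(X2,X4) = 0.29 × 0.71 × 1.00 = 0.2059
  σ(X3,X4) = 0.16 × 1.06 × 1.00 = 0.1696
σ²_T = Σσ²ᵢ + 2·Σσ_ij = 3.4377 + 2 × 1.4852 = 6.4081
α = (4/3)·(1 − 3.4377/6.4081) = 0.62

α = 0.62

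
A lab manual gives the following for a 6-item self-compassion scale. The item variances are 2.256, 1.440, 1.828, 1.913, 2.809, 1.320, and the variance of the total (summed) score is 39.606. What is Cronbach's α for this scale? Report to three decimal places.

ΣVar(i) = 2.256 + 1.440 + 1.828 + 1.913 + 2.809 + 1.320 = 11.566
α = (k/(k−1))·(1 − ΣVar(i)/σ²_total) = (6/5)·(1 − 11.566/39.606) = 0.850

α = 0.850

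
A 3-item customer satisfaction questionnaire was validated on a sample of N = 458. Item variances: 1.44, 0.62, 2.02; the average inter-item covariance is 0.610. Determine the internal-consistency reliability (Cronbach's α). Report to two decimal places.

α = 0.71

sum of item variances = 1.44 + 0.62 + 2.02 = 4.08
Sum of the 3 distinct covariances = 3 × 0.610 = 1.830
σ²_total = sum of item variances + 2·Σcov = 4.08 + 2 × 1.830 = 7.740
α = (3/2)·(1 − 4.08/7.740) = 0.71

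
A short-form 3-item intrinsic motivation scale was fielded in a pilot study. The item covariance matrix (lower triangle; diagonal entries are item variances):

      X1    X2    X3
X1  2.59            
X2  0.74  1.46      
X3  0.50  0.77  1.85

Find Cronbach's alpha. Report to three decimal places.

Cronbach's alpha = 0.608

sum of item variances = 2.59 + 1.46 + 1.85 = 5.90
Sum of the distinct covariances = 2.01
Var(T) = 5.90 + 2 × 2.01 = 9.92
α = (k/(k−1))·(1 − sum of item variances/Var(T)) = (3/2)·(1 − 5.90/9.92) = 0.608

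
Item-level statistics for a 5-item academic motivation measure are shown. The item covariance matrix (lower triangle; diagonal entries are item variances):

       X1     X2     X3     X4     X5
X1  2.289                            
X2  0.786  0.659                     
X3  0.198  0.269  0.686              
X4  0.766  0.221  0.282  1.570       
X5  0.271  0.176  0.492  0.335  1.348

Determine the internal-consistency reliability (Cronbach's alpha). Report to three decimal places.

ΣVar(i) = 2.289 + 0.659 + 0.686 + 1.570 + 1.348 = 6.552
Σ_{i<j} σ_ij = 3.796
total variance = 6.552 + 2 × 3.796 = 14.144
α = (k/(k−1))·(1 − ΣVar(i)/total variance) = (5/4)·(1 − 6.552/14.144) = 0.671

α = 0.671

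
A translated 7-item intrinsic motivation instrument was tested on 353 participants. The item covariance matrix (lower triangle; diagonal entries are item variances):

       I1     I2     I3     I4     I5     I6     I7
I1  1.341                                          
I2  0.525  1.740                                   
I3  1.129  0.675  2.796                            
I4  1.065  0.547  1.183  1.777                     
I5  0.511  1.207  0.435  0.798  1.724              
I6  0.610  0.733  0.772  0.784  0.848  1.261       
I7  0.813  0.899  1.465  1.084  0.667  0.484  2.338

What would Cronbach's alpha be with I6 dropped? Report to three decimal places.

Cronbach's alpha = 0.827

Remaining items: I1, I2, I3, I4, I5, I7 (k = 6).
Σσ²ᵢ = 1.341 + 1.740 + 2.796 + 1.777 + 1.724 + 2.338 = 11.716
σ²_T = 11.716 + 2 × 13.003 = 37.722
α (item deleted) = (6/5)·(1 − 11.716/37.722) = 0.827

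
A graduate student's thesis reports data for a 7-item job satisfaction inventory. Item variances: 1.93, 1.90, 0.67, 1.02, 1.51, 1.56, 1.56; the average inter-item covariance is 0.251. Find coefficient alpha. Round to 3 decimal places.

Σσ²ᵢ = 1.93 + 1.90 + 0.67 + 1.02 + 1.51 + 1.56 + 1.56 = 10.15
Sum of the 21 distinct covariances = 21 × 0.251 = 5.271
σ²_total = Σσ²ᵢ + 2·Σcov = 10.15 + 2 × 5.271 = 20.692
α = (7/6)·(1 − 10.15/20.692) = 0.594

coefficient alpha = 0.594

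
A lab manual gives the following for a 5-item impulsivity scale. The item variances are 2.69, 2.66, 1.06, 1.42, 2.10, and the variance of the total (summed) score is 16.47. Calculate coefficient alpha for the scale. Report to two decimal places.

Σσ²ᵢ = 2.69 + 2.66 + 1.06 + 1.42 + 2.10 = 9.93
α = (k/(k−1))·(1 − Σσ²ᵢ/Var(T)) = (5/4)·(1 − 9.93/16.47) = 0.50

coefficient alpha = 0.50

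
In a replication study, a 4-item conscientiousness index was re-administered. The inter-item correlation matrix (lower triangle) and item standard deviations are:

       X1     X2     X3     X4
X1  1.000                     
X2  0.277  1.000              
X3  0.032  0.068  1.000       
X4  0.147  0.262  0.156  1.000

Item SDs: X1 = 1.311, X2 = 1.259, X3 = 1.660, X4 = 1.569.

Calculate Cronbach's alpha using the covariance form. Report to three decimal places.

Σσ²ᵢ = 1.311² + 1.259² + 1.660² + 1.569² = 8.5212
Covariances σ_ij = r_ij · s_i · s_j:
  σ(X1,X2) = 0.277 × 1.311 × 1.259 = 0.4572
  σ(X1,X3) = 0.032 × 1.311 × 1.660 = 0.0696
  σ(X1,X4) = 0.147 × 1.311 × 1.569 = 0.3024
  σ(X2,X3) = 0.068 × 1.259 × 1.660 = 0.1421
  σ(X2,X4) = 0.262 × 1.259 × 1.569 = 0.5175
  σ(X3,X4) = 0.156 × 1.660 × 1.569 = 0.4063
σ²_T = Σσ²ᵢ + 2·Σσ_ij = 8.5212 + 2 × 1.8951 = 12.3114
α = (4/3)·(1 − 8.5212/12.3114) = 0.410

Cronbach's alpha = 0.410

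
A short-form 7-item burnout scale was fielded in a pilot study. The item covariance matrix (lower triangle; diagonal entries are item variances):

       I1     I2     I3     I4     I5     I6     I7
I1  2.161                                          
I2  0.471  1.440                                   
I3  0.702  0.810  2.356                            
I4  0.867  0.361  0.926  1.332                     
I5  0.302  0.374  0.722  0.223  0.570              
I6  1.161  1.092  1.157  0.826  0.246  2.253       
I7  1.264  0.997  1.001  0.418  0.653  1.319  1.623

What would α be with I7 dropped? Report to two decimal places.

Remaining items: I1, I2, I3, I4, I5, I6 (k = 6).
ΣVar(i) = 2.161 + 1.440 + 2.356 + 1.332 + 0.570 + 2.253 = 10.112
σ²_T = 10.112 + 2 × 10.240 = 30.592
α (item deleted) = (6/5)·(1 − 10.112/30.592) = 0.80

α = 0.80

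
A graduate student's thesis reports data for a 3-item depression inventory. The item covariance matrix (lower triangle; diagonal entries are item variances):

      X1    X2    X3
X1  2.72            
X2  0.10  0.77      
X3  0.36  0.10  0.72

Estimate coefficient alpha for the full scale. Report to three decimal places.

sum of item variances = 2.72 + 0.77 + 0.72 = 4.21
Σ_{i<j} σ_ij = 0.56
σ²_total = 4.21 + 2 × 0.56 = 5.33
α = (k/(k−1))·(1 − sum of item variances/σ²_total) = (3/2)·(1 − 4.21/5.33) = 0.315

α = 0.315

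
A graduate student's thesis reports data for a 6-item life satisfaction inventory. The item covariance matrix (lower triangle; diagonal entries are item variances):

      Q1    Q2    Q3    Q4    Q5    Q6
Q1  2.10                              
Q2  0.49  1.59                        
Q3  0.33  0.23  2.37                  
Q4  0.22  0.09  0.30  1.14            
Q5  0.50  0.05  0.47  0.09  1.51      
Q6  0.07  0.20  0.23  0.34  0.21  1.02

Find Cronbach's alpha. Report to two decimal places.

Σσ²ᵢ = 2.10 + 1.59 + 2.37 + 1.14 + 1.51 + 1.02 = 9.73
Sum of the distinct covariances = 3.82
Var(T) = 9.73 + 2 × 3.82 = 17.37
α = (k/(k−1))·(1 − Σσ²ᵢ/Var(T)) = (6/5)·(1 − 9.73/17.37) = 0.53

α = 0.53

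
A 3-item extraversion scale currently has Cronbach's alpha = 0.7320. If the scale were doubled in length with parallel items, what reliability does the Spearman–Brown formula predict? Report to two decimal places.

Length factor m = 2
α' = m·α / (1 + (m−1)·α)
   = 2 × 0.7320 / (1 + (2 − 1) × 0.7320)
   = 1.4640 / 1.7320 = 0.85

predicted reliability = 0.85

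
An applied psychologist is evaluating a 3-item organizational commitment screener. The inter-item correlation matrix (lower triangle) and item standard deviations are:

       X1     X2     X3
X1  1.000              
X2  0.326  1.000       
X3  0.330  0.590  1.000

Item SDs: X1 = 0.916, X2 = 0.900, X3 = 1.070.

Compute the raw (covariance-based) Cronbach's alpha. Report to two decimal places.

Σσ²ᵢ = 0.916² + 0.900² + 1.070² = 2.7940
Covariances σ_ij = r_ij · s_i · s_j:
  σ(X1,X2) = 0.326 × 0.916 × 0.900 = 0.2688
  σ(X1,X3) = 0.330 × 0.916 × 1.070 = 0.3234
  σ(X2,X3) = 0.590 × 0.900 × 1.070 = 0.5682
σ²_T = Σσ²ᵢ + 2·Σσ_ij = 2.7940 + 2 × 1.1604 = 5.1148
α = (3/2)·(1 − 2.7940/5.1148) = 0.68

Cronbach's alpha = 0.68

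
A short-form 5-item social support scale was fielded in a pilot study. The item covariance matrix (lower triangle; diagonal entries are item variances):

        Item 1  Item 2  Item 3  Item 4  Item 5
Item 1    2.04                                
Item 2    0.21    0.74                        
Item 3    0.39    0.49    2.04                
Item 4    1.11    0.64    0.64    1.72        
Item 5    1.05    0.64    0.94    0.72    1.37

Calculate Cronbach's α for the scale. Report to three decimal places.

Cronbach's α = 0.792

Σσ²ᵢ = 2.04 + 0.74 + 2.04 + 1.72 + 1.37 = 7.91
Sum of off-diagonal covariances = 6.83
σ²_T = 7.91 + 2 × 6.83 = 21.57
α = (k/(k−1))·(1 − Σσ²ᵢ/σ²_T) = (5/4)·(1 − 7.91/21.57) = 0.792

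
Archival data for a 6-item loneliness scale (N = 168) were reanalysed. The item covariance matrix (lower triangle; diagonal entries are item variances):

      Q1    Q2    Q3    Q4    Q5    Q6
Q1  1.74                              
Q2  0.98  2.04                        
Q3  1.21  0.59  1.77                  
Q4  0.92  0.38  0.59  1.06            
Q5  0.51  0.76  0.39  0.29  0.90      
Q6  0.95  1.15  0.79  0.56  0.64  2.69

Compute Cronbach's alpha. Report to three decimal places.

ΣVar(i) = 1.74 + 2.04 + 1.77 + 1.06 + 0.90 + 2.69 = 10.20
Sum of the distinct covariances = 10.71
total variance = 10.20 + 2 × 10.71 = 31.62
α = (k/(k−1))·(1 − ΣVar(i)/total variance) = (6/5)·(1 − 10.20/31.62) = 0.813

α = 0.813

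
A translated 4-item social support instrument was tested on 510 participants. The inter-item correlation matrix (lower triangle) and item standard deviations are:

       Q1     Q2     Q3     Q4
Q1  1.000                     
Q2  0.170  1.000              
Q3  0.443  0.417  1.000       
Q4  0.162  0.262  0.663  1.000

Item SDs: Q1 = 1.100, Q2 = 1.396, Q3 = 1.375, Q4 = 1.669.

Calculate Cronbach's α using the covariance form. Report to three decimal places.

α = 0.687

Σσ²ᵢ = 1.100² + 1.396² + 1.375² + 1.669² = 7.8350
Covariances σ_ij = r_ij · s_i · s_j:
  σ(Q1,Q2) = 0.170 × 1.100 × 1.396 = 0.2611
  σ(Q1,Q3) = 0.443 × 1.100 × 1.375 = 0.6700
  σ(Q1,Q4) = 0.162 × 1.100 × 1.669 = 0.2974
  σ(Q2,Q3) = 0.417 × 1.396 × 1.375 = 0.8004
  σ(Q2,Q4) = 0.262 × 1.396 × 1.669 = 0.6104
  σ(Q3,Q4) = 0.663 × 1.375 × 1.669 = 1.5215
σ²_T = Σσ²ᵢ + 2·Σσ_ij = 7.8350 + 2 × 4.1608 = 16.1566
α = (4/3)·(1 − 7.8350/16.1566) = 0.687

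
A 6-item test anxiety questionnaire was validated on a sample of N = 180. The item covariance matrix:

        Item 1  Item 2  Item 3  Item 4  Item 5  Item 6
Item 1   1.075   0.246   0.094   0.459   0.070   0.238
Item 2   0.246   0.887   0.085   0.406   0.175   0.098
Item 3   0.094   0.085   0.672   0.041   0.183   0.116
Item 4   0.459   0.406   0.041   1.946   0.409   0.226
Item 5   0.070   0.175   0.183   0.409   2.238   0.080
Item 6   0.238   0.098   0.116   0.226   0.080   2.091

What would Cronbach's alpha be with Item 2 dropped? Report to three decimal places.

Remaining items: Item 1, Item 3, Item 4, Item 5, Item 6 (k = 5).
sum of item variances = 1.075 + 0.672 + 1.946 + 2.238 + 2.091 = 8.022
total variance = 8.022 + 2 × 1.916 = 11.854
α (item deleted) = (5/4)·(1 − 8.022/11.854) = 0.404

Cronbach's alpha = 0.404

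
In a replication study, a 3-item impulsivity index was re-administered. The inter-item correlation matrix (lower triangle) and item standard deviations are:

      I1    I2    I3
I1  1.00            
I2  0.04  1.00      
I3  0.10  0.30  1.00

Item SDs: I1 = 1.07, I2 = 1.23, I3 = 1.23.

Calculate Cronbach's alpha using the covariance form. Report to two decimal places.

Σσ²ᵢ = 1.07² + 1.23² + 1.23² = 4.1707
Covariances σ_ij = r_ij · s_i · s_j:
  σ(I1,I2) = 0.04 × 1.07 × 1.23 = 0.0526
  σ(I1,I3) = 0.10 × 1.07 × 1.23 = 0.1316
  σ(I2,I3) = 0.30 × 1.23 × 1.23 = 0.4539
σ²_T = Σσ²ᵢ + 2·Σσ_ij = 4.1707 + 2 × 0.6381 = 5.4469
α = (3/2)·(1 − 4.1707/5.4469) = 0.35

α = 0.35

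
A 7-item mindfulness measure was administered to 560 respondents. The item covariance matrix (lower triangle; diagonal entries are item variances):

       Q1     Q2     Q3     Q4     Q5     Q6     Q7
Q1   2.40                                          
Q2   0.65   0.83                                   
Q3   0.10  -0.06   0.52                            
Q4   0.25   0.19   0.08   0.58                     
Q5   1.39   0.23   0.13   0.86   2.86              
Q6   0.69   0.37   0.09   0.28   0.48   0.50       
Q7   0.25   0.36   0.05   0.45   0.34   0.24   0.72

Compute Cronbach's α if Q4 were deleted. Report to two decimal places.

Remaining items: Q1, Q2, Q3, Q5, Q6, Q7 (k = 6).
Σσ²ᵢ = 2.40 + 0.83 + 0.52 + 2.86 + 0.50 + 0.72 = 7.83
σ²_T = 7.83 + 2 × 5.31 = 18.45
α (item deleted) = (6/5)·(1 − 7.83/18.45) = 0.69

Cronbach's α = 0.69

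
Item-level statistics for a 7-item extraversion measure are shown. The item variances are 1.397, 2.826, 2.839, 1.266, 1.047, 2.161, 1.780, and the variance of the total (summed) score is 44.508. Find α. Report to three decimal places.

α = 0.818

ΣVar(i) = 1.397 + 2.826 + 2.839 + 1.266 + 1.047 + 2.161 + 1.780 = 13.316
α = (k/(k−1))·(1 − ΣVar(i)/σ²_total) = (7/6)·(1 − 13.316/44.508) = 0.818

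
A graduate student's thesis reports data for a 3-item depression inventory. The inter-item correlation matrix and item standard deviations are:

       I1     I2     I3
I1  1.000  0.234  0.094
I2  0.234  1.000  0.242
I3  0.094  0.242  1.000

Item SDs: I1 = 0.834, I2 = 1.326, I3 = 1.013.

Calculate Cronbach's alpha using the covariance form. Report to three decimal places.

Cronbach's alpha = 0.414

Σσ²ᵢ = 0.834² + 1.326² + 1.013² = 3.4800
Covariances σ_ij = r_ij · s_i · s_j:
  σ(I1,I2) = 0.234 × 0.834 × 1.326 = 0.2588
  σ(I1,I3) = 0.094 × 0.834 × 1.013 = 0.0794
  σ(I2,I3) = 0.242 × 1.326 × 1.013 = 0.3251
σ²_T = Σσ²ᵢ + 2·Σσ_ij = 3.4800 + 2 × 0.6633 = 4.8066
α = (3/2)·(1 − 3.4800/4.8066) = 0.414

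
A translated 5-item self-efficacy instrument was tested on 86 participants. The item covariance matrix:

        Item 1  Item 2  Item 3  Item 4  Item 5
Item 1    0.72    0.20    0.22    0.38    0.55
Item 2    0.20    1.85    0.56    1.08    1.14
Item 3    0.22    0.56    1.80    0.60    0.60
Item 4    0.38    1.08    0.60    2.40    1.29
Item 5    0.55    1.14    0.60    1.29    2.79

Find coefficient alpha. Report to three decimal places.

Σσᵢ² = 0.72 + 1.85 + 1.80 + 2.40 + 2.79 = 9.56
Σ_{i<j} σ_ij = 6.62
Var(T) = 9.56 + 2 × 6.62 = 22.80
α = (k/(k−1))·(1 − Σσᵢ²/Var(T)) = (5/4)·(1 − 9.56/22.80) = 0.726

α = 0.726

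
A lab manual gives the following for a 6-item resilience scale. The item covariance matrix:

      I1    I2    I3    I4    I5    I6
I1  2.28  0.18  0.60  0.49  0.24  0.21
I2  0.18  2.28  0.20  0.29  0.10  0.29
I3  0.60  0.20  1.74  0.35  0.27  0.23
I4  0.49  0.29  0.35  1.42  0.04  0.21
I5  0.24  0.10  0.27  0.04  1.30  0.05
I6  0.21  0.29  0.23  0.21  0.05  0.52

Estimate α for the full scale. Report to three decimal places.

α = 0.528

ΣVar(i) = 2.28 + 2.28 + 1.74 + 1.42 + 1.30 + 0.52 = 9.54
Σ_{i<j} σ_ij = 3.75
Var(T) = 9.54 + 2 × 3.75 = 17.04
α = (k/(k−1))·(1 − ΣVar(i)/Var(T)) = (6/5)·(1 − 9.54/17.04) = 0.528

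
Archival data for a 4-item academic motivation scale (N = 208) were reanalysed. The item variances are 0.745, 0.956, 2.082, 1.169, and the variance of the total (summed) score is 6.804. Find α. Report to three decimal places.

α = 0.363

sum of item variances = 0.745 + 0.956 + 2.082 + 1.169 = 4.952
α = (k/(k−1))·(1 − sum of item variances/σ²_total) = (4/3)·(1 − 4.952/6.804) = 0.363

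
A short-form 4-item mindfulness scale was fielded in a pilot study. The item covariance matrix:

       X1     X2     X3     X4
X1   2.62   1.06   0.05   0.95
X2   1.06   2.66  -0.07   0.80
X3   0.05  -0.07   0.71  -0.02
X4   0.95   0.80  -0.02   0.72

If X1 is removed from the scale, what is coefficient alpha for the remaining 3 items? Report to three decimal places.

α = 0.387

Remaining items: X2, X3, X4 (k = 3).
Σσᵢ² = 2.66 + 0.71 + 0.72 = 4.09
total variance = 4.09 + 2 × 0.71 = 5.51
α (item deleted) = (3/2)·(1 − 4.09/5.51) = 0.387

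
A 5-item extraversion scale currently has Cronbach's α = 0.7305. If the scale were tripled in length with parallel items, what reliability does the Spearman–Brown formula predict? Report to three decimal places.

predicted reliability = 0.890

Length factor m = 3
α' = m·α / (1 + (m−1)·α)
   = 3 × 0.7305 / (1 + (3 − 1) × 0.7305)
   = 2.1915 / 2.4610 = 0.890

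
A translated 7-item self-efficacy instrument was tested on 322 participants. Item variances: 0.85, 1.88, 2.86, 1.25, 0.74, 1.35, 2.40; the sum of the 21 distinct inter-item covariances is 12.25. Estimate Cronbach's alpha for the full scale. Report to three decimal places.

Σσ²ᵢ = 0.85 + 1.88 + 2.86 + 1.25 + 0.74 + 1.35 + 2.40 = 11.33
Sum of distinct covariances = 12.25
σ²_total = Σσ²ᵢ + 2·Σcov = 11.33 + 2 × 12.25 = 35.83
α = (7/6)·(1 − 11.33/35.83) = 0.798

α = 0.798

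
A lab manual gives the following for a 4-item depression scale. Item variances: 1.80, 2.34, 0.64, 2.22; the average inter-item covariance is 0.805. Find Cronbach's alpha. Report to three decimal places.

α = 0.773

ΣVar(i) = 1.80 + 2.34 + 0.64 + 2.22 = 7.00
Sum of the 6 distinct covariances = 6 × 0.805 = 4.830
σ²_T = ΣVar(i) + 2·Σcov = 7.00 + 2 × 4.830 = 16.660
α = (4/3)·(1 − 7.00/16.660) = 0.773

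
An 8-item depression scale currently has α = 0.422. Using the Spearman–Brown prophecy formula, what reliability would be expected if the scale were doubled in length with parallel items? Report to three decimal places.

predicted reliability = 0.594

Length factor m = 2
α' = m·α / (1 + (m−1)·α)
   = 2 × 0.422 / (1 + (2 − 1) × 0.422)
   = 0.8440 / 1.4220 = 0.594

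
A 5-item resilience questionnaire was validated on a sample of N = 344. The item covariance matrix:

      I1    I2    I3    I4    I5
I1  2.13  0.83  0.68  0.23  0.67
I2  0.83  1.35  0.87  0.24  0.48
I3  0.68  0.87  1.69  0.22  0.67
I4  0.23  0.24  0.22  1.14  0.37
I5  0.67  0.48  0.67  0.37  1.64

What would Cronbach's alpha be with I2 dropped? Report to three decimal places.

Remaining items: I1, I3, I4, I5 (k = 4).
Σσᵢ² = 2.13 + 1.69 + 1.14 + 1.64 = 6.60
σ²_T = 6.60 + 2 × 2.84 = 12.28
α (item deleted) = (4/3)·(1 − 6.60/12.28) = 0.617

α = 0.617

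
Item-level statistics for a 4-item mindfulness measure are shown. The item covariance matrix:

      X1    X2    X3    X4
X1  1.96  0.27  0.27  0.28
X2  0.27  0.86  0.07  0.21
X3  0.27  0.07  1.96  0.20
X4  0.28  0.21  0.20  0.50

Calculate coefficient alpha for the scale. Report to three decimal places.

ΣVar(i) = 1.96 + 0.86 + 1.96 + 0.50 = 5.28
Sum of off-diagonal covariances = 1.30
Var(T) = 5.28 + 2 × 1.30 = 7.88
α = (k/(k−1))·(1 − ΣVar(i)/Var(T)) = (4/3)·(1 − 5.28/7.88) = 0.440

α = 0.440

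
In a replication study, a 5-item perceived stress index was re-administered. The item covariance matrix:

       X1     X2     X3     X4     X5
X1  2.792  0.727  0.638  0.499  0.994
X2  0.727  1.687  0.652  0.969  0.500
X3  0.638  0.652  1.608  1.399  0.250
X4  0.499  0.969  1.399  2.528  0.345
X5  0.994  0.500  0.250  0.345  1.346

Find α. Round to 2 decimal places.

α = 0.73

sum of item variances = 2.792 + 1.687 + 1.608 + 2.528 + 1.346 = 9.961
Sum of off-diagonal covariances = 6.973
σ²_total = 9.961 + 2 × 6.973 = 23.907
α = (k/(k−1))·(1 − sum of item variances/σ²_total) = (5/4)·(1 − 9.961/23.907) = 0.73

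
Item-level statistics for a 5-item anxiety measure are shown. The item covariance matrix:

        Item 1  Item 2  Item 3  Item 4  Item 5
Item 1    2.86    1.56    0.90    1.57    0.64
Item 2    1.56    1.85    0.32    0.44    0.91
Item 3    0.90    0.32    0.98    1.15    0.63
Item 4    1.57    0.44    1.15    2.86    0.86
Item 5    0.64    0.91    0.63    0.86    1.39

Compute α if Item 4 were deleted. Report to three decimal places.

α = 0.778

Remaining items: Item 1, Item 2, Item 3, Item 5 (k = 4).
Σσᵢ² = 2.86 + 1.85 + 0.98 + 1.39 = 7.08
σ²_T = 7.08 + 2 × 4.96 = 17.00
α (item deleted) = (4/3)·(1 − 7.08/17.00) = 0.778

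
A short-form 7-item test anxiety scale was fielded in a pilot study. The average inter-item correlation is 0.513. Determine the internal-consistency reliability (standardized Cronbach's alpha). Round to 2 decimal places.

Standardized α = k·r̄ / (1 + (k−1)·r̄) = 7 × 0.513 / (1 + 6 × 0.513)
  = 3.5910 / 4.0780 = 0.88

standardized Cronbach's alpha = 0.88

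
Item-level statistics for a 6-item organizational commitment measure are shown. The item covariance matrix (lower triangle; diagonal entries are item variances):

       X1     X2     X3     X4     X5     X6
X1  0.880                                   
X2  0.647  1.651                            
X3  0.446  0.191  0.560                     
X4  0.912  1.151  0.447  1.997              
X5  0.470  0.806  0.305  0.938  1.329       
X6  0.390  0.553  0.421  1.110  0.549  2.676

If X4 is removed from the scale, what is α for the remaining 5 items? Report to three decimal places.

α = 0.717

Remaining items: X1, X2, X3, X5, X6 (k = 5).
sum of item variances = 0.880 + 1.651 + 0.560 + 1.329 + 2.676 = 7.096
σ²_T = 7.096 + 2 × 4.778 = 16.652
α (item deleted) = (5/4)·(1 − 7.096/16.652) = 0.717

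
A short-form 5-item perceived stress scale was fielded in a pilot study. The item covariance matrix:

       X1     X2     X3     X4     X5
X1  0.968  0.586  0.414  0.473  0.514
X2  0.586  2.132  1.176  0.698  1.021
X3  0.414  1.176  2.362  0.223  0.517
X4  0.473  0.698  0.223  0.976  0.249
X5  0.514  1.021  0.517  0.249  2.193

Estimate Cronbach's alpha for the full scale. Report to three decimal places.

Cronbach's alpha = 0.720

sum of item variances = 0.968 + 2.132 + 2.362 + 0.976 + 2.193 = 8.631
Sum of off-diagonal covariances = 5.871
total variance = 8.631 + 2 × 5.871 = 20.373
α = (k/(k−1))·(1 − sum of item variances/total variance) = (5/4)·(1 − 8.631/20.373) = 0.720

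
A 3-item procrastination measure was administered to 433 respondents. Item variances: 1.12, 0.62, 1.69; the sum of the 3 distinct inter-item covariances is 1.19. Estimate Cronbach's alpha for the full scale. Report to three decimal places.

α = 0.614

sum of item variances = 1.12 + 0.62 + 1.69 = 3.43
Sum of distinct covariances = 1.19
σ²_total = sum of item variances + 2·Σcov = 3.43 + 2 × 1.19 = 5.81
α = (3/2)·(1 − 3.43/5.81) = 0.614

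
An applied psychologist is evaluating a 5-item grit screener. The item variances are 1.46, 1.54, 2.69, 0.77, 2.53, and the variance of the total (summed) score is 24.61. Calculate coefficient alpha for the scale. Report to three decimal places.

coefficient alpha = 0.793

ΣVar(i) = 1.46 + 1.54 + 2.69 + 0.77 + 2.53 = 8.99
α = (k/(k−1))·(1 − ΣVar(i)/σ²_total) = (5/4)·(1 − 8.99/24.61) = 0.793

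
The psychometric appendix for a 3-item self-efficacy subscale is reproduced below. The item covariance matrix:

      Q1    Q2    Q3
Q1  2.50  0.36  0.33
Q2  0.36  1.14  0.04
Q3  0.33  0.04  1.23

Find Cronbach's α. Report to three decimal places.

Cronbach's α = 0.346

ΣVar(i) = 2.50 + 1.14 + 1.23 = 4.87
Σ_{i<j} σ_ij = 0.73
Var(T) = 4.87 + 2 × 0.73 = 6.33
α = (k/(k−1))·(1 − ΣVar(i)/Var(T)) = (3/2)·(1 − 4.87/6.33) = 0.346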